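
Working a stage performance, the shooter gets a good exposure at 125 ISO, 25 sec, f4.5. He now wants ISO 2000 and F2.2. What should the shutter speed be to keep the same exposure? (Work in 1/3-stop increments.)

ISO: 125 → 160 → 200 → 250 → 320 → 400 → 500 → 640 → 800 → 1000 → 1250 → 1600 → 2000 — 4 stops higher (brighter).
Aperture: f/4.5 → f/4 → f/3.5 → f/3.2 → f/2.8 → f/2.5 → f/2.2 — 2 stops opened up (brighter).
Net change so far: 6 stops brighter. Offset with the shutter speed: 25 → 20 → 15 → 13 → 10 → 8 → 6 → 5 → 4 → 3.2 → 2.5 → 2 → 1.6 → 1.3 → 1 → 0.8 → 0.6 → 0.5 → 0.4.

0.4 s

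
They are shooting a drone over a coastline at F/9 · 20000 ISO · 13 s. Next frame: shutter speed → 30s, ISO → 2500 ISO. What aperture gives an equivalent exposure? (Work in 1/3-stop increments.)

Shutter speed: 13 → 15 → 20 → 25 → 30 — 1 1/3 stops longer (brighter).
ISO: 20000 → 16000 → 12800 → 10000 → 8000 → 6400 → 5000 → 4000 → 3200 → 2500 — 3 stops dropped (darker).
Net change so far: 1 2/3 stops darker. Offset with the aperture: f/9 → f/8 → f/7.1 → f/6.3 → f/5.6 → f/5.

f/5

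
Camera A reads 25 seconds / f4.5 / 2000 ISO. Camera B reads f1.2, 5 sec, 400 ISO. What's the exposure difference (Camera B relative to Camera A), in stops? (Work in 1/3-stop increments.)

Aperture: f/4.5 → f/4 → f/3.5 → f/3.2 → f/2.8 → f/2.5 → f/2.2 → f/2 → f/1.8 → f/1.6 → f/1.4 → f/1.2 — 3 2/3 stops opened up (brighter).
Shutter speed: 25 → 20 → 15 → 13 → 10 → 8 → 6 → 5 — 2 1/3 stops faster (darker).
ISO: 2000 → 1600 → 1250 → 1000 → 800 → 640 → 500 → 400 — 2 1/3 stops dropped (darker).
Net: +3 2/3 −2 1/3 −2 1/3 = −1 stop.

1 stop darker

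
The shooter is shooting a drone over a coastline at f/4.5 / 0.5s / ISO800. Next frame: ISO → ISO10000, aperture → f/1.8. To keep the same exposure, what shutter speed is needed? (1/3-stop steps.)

ISO: 800 → 1000 → 1250 → 1600 → 2000 → 2500 → 3200 → 4000 → 5000 → 6400 → 8000 → 10000 — 3 2/3 stops higher (brighter).
Aperture: f/4.5 → f/4 → f/3.5 → f/3.2 → f/2.8 → f/2.5 → f/2.2 → f/2 → f/1.8 — 2 2/3 stops opened up (brighter).
Net change so far: 6 1/3 stops brighter. Offset with the shutter speed: 0.5 → 0.4 → 0.3 → 1/4 → 1/5 → 1/6 → 1/8 → 1/10 → 1/13 → 1/15 → 1/20 → 1/25 → 1/30 → 1/40 → 1/50 → 1/60 → 1/80 → 1/100 → 1/125 → 1/160.

1/160s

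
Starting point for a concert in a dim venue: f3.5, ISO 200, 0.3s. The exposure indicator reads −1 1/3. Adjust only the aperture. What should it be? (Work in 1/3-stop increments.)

Underexposed by 1 1/3 stops → need 1 1/3 stops brighter.
Aperture: f/3.5 → f/3.2 → f/2.8 → f/2.5 → f/2.2.

f/2.2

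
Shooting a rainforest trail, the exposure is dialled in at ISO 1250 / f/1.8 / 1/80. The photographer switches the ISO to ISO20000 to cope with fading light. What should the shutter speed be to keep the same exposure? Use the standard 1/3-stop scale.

ISO: 1250 → 1600 → 2000 → 2500 → 3200 → 4000 → 5000 → 6400 → 8000 → 10000 → 12800 → 16000 → 20000 — 4 stops raised (brighter).
Need 4 stops darker from the shutter speed: 1/80 → 1/100 → 1/125 → 1/160 → 1/200 → 1/250 → 1/320 → 1/400 → 1/500 → 1/640 → 1/800 → 1/1000 → 1/1250.

1/1250s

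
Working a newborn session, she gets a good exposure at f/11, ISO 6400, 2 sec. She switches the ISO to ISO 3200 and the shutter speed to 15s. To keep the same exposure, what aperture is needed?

ISO: 6400 → 3200 — 1 stop dropped (darker).
Shutter speed: 2 → 4 → 8 → 15 — 3 stops slower (brighter).
Net change so far: 2 stops brighter. Offset with the aperture: f/11 → f/16 → f/22.

f/22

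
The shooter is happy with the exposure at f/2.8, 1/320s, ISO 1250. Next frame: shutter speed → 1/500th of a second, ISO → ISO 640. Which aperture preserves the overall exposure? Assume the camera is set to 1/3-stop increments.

f/1.6

Shutter speed: 1/320 → 1/400 → 1/500 — 2/3 stop faster (darker).
ISO: 1250 → 1000 → 800 → 640 — 1 stop lower (darker).
Net change so far: 1 2/3 stops darker. Offset with the aperture: f/2.8 → f/2.5 → f/2.2 → f/2 → f/1.8 → f/1.6.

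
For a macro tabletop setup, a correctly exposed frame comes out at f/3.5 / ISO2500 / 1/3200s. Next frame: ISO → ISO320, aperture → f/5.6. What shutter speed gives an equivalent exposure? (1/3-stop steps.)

ISO: 2500 → 2000 → 1600 → 1250 → 1000 → 800 → 640 → 500 → 400 → 320 — 3 stops dropped (darker).
Aperture: f/3.5 → f/4 → f/4.5 → f/5 → f/5.6 — 1 1/3 stops stopped down (darker).
Net change so far: 4 1/3 stops darker. Offset with the shutter speed: 1/3200 → 1/2500 → 1/2000 → 1/1600 → 1/1250 → 1/1000 → 1/800 → 1/640 → 1/500 → 1/400 → 1/320 → 1/250 → 1/200 → 1/160.

1/160s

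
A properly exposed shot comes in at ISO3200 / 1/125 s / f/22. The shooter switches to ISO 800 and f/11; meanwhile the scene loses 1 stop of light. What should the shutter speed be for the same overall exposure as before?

Scene light: 1 stop darker.
ISO: 3200 → 1600 → 800 — 2 stops lower (darker).
Aperture: f/22 → f/16 → f/11 — 2 stops wider (brighter).
Net so far: 1 stop darker. Shutter speed: 1/125 → 1/60.

1/60s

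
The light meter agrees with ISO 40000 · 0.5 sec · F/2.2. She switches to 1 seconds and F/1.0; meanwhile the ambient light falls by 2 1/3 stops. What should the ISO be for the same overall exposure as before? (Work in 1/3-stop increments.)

Scene light: 2 1/3 stops darker.
Shutter speed: 0.5 → 0.6 → 0.8 → 1 — 1 stop longer (brighter).
Aperture: f/2.2 → f/2 → f/1.8 → f/1.6 → f/1.4 → f/1.2 → f/1.1 → f/1.0 — 2 1/3 stops larger aperture (brighter).
Net so far: 1 stop brighter. ISO: 40000 → 32000 → 25600 → 20000.

ISO 20000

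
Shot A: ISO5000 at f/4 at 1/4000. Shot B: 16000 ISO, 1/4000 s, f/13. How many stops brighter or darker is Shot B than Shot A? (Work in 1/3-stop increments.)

1 2/3 stops darker

Aperture: f/4 → f/4.5 → f/5 → f/5.6 → f/6.3 → f/7.1 → f/8 → f/9 → f/10 → f/11 → f/13 — 3 1/3 stops smaller aperture (darker).
Shutter speed: unchanged.
ISO: 5000 → 6400 → 8000 → 10000 → 12800 → 16000 — 1 2/3 stops higher (brighter).
Net: −3 1/3 +1 2/3 = −1 2/3 stops.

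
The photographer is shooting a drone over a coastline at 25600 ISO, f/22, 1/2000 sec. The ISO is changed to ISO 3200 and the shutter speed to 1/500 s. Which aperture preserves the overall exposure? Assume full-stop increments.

ISO: 25600 → 12800 → 6400 → 3200 — 3 stops lower (darker).
Shutter speed: 1/2000 → 1/1000 → 1/500 — 2 stops longer (brighter).
Net change so far: 1 stop darker. Offset with the aperture: f/22 → f/16.

f/16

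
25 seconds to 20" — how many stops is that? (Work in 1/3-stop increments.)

1/3 stop

25 → 20 — count the steps: 1 third-stops = 1/3 stop.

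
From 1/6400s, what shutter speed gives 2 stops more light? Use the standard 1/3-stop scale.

Shutter speed: 1/6400 → 1/5000 → 1/4000 → 1/3200 → 1/2500 → 1/2000 → 1/1600 — 2 stops longer (brighter).

1/1600s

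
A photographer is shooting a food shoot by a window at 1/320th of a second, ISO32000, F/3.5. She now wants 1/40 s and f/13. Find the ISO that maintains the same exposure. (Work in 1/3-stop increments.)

Shutter speed: 1/320 → 1/250 → 1/200 → 1/160 → 1/125 → 1/100 → 1/80 → 1/60 → 1/50 → 1/40 — 3 stops longer (brighter).
Aperture: f/3.5 → f/4 → f/4.5 → f/5 → f/5.6 → f/6.3 → f/7.1 → f/8 → f/9 → f/10 → f/11 → f/13 — 3 2/3 stops narrower (darker).
Net change so far: 2/3 stop darker. Offset with the ISO: 32000 → 40000 → 51200.

ISO 51200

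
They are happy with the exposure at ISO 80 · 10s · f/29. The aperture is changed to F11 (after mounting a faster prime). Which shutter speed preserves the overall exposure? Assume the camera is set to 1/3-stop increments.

1.6 s

Aperture: f/29 → f/25 → f/22 → f/20 → f/18 → f/16 → f/14 → f/13 → f/11 — 2 2/3 stops wider (brighter).
Need 2 2/3 stops darker from the shutter speed: 10 → 8 → 6 → 5 → 4 → 3.2 → 2.5 → 2 → 1.6.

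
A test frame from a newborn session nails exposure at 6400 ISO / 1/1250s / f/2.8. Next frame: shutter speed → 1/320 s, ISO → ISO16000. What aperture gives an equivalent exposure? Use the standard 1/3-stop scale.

Shutter speed: 1/1250 → 1/1000 → 1/800 → 1/640 → 1/500 → 1/400 → 1/320 — 2 stops slower (brighter).
ISO: 6400 → 8000 → 10000 → 12800 → 16000 — 1 1/3 stops higher (brighter).
Net change so far: 3 1/3 stops brighter. Offset with the aperture: f/2.8 → f/3.2 → f/3.5 → f/4 → f/4.5 → f/5 → f/5.6 → f/6.3 → f/7.1 → f/8 → f/9.

f/9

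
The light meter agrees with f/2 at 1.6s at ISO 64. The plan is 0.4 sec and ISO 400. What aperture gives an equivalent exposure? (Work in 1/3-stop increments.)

f/2.5

Shutter speed: 1.6 → 1.3 → 1 → 0.8 → 0.6 → 0.5 → 0.4 — 2 stops shorter (darker).
ISO: 64 → 80 → 100 → 125 → 160 → 200 → 250 → 320 → 400 — 2 2/3 stops raised (brighter).
Net change so far: 2/3 stop brighter. Offset with the aperture: f/2 → f/2.2 → f/2.5.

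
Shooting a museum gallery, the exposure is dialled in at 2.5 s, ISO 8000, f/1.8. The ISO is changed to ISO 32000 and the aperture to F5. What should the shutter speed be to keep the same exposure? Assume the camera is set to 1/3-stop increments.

5 s

ISO: 8000 → 10000 → 12800 → 16000 → 20000 → 25600 → 32000 — 2 stops higher (brighter).
Aperture: f/1.8 → f/2 → f/2.2 → f/2.5 → f/2.8 → f/3.2 → f/3.5 → f/4 → f/4.5 → f/5 — 3 stops narrower (darker).
Net change so far: 1 stop darker. Offset with the shutter speed: 2.5 → 3.2 → 4 → 5.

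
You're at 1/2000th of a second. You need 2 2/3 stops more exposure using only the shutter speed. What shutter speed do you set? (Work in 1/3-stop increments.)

1/320s

Shutter speed: 1/2000 → 1/1600 → 1/1250 → 1/1000 → 1/800 → 1/640 → 1/500 → 1/400 → 1/320 — 2 2/3 stops longer (brighter).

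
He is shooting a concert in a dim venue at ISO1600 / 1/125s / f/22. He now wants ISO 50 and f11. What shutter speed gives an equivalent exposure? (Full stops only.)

ISO: 1600 → 800 → 400 → 200 → 100 → 50 — 5 stops lower (darker).
Aperture: f/22 → f/16 → f/11 — 2 stops opened up (brighter).
Net change so far: 3 stops darker. Offset with the shutter speed: 1/125 → 1/60 → 1/30 → 1/15.

1/15s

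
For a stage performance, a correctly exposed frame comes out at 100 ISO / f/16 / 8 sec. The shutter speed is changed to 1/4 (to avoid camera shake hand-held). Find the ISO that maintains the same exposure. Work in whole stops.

Shutter speed: 8 → 4 → 2 → 1 → 1/2 → 1/4 — 5 stops faster (darker).
Need 5 stops brighter from the ISO: 100 → 200 → 400 → 800 → 1600 → 3200.

ISO 3200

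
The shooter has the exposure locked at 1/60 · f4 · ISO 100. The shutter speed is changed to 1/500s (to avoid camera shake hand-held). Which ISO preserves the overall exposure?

Shutter speed: 1/60 → 1/125 → 1/250 → 1/500 — 3 stops faster (darker).
Need 3 stops brighter from the ISO: 100 → 200 → 400 → 800.

ISO 800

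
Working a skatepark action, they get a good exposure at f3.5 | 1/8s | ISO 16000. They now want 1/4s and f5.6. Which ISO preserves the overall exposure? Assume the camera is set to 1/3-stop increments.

ISO 20000

Shutter speed: 1/8 → 1/6 → 1/5 → 1/4 — 1 stop longer (brighter).
Aperture: f/3.5 → f/4 → f/4.5 → f/5 → f/5.6 — 1 1/3 stops narrower (darker).
Net change so far: 1/3 stop darker. Offset with the ISO: 16000 → 20000.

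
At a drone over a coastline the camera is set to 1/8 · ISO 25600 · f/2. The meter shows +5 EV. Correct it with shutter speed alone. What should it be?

Overexposed by 5 stops → need 5 stops darker.
Shutter speed: 1/8 → 1/15 → 1/30 → 1/60 → 1/125 → 1/250.

1/250s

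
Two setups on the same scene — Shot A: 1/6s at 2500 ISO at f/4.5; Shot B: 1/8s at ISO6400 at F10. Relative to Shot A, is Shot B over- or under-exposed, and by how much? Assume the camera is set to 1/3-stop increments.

1 1/3 stops darker

Aperture: f/4.5 → f/5 → f/5.6 → f/6.3 → f/7.1 → f/8 → f/9 → f/10 — 2 1/3 stops narrower (darker).
Shutter speed: 1/6 → 1/8 — 1/3 stop shorter (darker).
ISO: 2500 → 3200 → 4000 → 5000 → 6400 — 1 1/3 stops raised (brighter).
Net: −2 1/3 −1/3 +1 1/3 = −1 1/3 stops.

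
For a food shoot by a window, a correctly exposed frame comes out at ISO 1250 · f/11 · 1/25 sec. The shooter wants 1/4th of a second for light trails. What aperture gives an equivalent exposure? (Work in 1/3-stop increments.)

f/29

Shutter speed: 1/25 → 1/20 → 1/15 → 1/13 → 1/10 → 1/8 → 1/6 → 1/5 → 1/4 — 2 2/3 stops longer (brighter).
Need 2 2/3 stops darker from the aperture: f/11 → f/13 → f/14 → f/16 → f/18 → f/20 → f/22 → f/25 → f/29.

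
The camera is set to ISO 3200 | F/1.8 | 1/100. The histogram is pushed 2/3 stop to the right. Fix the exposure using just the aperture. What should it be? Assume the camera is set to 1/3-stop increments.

Overexposed by 2/3 stop → need 2/3 stop darker.
Aperture: f/1.8 → f/2 → f/2.2.

f/2.2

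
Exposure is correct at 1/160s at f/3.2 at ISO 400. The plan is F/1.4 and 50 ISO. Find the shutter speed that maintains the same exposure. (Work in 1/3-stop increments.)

1/100s

Aperture: f/3.2 → f/2.8 → f/2.5 → f/2.2 → f/2 → f/1.8 → f/1.6 → f/1.4 — 2 1/3 stops wider (brighter).
ISO: 400 → 320 → 250 → 200 → 160 → 125 → 100 → 80 → 64 → 50 — 3 stops dropped (darker).
Net change so far: 2/3 stop darker. Offset with the shutter speed: 1/160 → 1/125 → 1/100.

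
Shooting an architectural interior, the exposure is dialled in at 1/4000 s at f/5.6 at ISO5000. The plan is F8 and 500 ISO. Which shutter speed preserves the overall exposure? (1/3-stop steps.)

1/200s

Aperture: f/5.6 → f/6.3 → f/7.1 → f/8 — 1 stop stopped down (darker).
ISO: 5000 → 4000 → 3200 → 2500 → 2000 → 1600 → 1250 → 1000 → 800 → 640 → 500 — 3 1/3 stops dropped (darker).
Net change so far: 4 1/3 stops darker. Offset with the shutter speed: 1/4000 → 1/3200 → 1/2500 → 1/2000 → 1/1600 → 1/1250 → 1/1000 → 1/800 → 1/640 → 1/500 → 1/400 → 1/320 → 1/250 → 1/200.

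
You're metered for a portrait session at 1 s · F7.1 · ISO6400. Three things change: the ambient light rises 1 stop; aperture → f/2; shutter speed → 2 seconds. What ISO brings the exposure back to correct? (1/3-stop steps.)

ISO 125

Scene light: 1 stop brighter.
Aperture: f/7.1 → f/6.3 → f/5.6 → f/5 → f/4.5 → f/4 → f/3.5 → f/3.2 → f/2.8 → f/2.5 → f/2.2 → f/2 — 3 2/3 stops wider (brighter).
Shutter speed: 1 → 1.3 → 1.6 → 2 — 1 stop longer (brighter).
Net so far: 5 2/3 stops brighter. ISO: 6400 → 5000 → 4000 → 3200 → 2500 → 2000 → 1600 → 1250 → 1000 → 800 → 640 → 500 → 400 → 320 → 250 → 200 → 160 → 125.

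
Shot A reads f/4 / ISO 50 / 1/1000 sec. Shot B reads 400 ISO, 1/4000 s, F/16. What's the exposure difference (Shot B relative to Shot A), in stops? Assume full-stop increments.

3 stops darker

Aperture: f/4 → f/5.6 → f/8 → f/11 → f/16 — 4 stops stopped down (darker).
Shutter speed: 1/1000 → 1/2000 → 1/4000 — 2 stops faster (darker).
ISO: 50 → 100 → 200 → 400 — 3 stops higher (brighter).
Net: −4 −2 +3 = −3 stops.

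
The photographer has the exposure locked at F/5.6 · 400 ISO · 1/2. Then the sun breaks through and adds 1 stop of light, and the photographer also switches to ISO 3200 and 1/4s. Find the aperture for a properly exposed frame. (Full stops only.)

f/16

Scene light: 1 stop brighter.
ISO: 400 → 800 → 1600 → 3200 — 3 stops raised (brighter).
Shutter speed: 1/2 → 1/4 — 1 stop faster (darker).
Net so far: 3 stops brighter. Aperture: f/5.6 → f/8 → f/11 → f/16.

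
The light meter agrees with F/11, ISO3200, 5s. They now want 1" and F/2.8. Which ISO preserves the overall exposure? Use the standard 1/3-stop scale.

Shutter speed: 5 → 4 → 3.2 → 2.5 → 2 → 1.6 → 1.3 → 1 — 2 1/3 stops shorter (darker).
Aperture: f/11 → f/10 → f/9 → f/8 → f/7.1 → f/6.3 → f/5.6 → f/5 → f/4.5 → f/4 → f/3.5 → f/3.2 → f/2.8 — 4 stops opened up (brighter).
Net change so far: 1 2/3 stops brighter. Offset with the ISO: 3200 → 2500 → 2000 → 1600 → 1250 → 1000.

ISO 1000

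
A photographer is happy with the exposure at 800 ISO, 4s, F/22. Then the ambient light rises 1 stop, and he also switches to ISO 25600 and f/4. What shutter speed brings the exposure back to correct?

1/500s

Scene light: 1 stop brighter.
ISO: 800 → 1600 → 3200 → 6400 → 12800 → 25600 — 5 stops raised (brighter).
Aperture: f/22 → f/16 → f/11 → f/8 → f/5.6 → f/4 — 5 stops wider (brighter).
Net so far: 11 stops brighter. Shutter speed: 4 → 2 → 1 → 1/2 → 1/4 → 1/8 → 1/15 → 1/30 → 1/60 → 1/125 → 1/250 → 1/500.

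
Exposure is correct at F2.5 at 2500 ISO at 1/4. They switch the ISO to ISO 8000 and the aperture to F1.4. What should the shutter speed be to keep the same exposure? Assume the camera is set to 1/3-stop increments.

ISO: 2500 → 3200 → 4000 → 5000 → 6400 → 8000 — 1 2/3 stops higher (brighter).
Aperture: f/2.5 → f/2.2 → f/2 → f/1.8 → f/1.6 → f/1.4 — 1 2/3 stops larger aperture (brighter).
Net change so far: 3 1/3 stops brighter. Offset with the shutter speed: 1/4 → 1/5 → 1/6 → 1/8 → 1/10 → 1/13 → 1/15 → 1/20 → 1/25 → 1/30 → 1/40.

1/40s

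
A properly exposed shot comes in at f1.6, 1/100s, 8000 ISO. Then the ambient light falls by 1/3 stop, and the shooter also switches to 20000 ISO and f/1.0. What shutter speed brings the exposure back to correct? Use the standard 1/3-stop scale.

1/500s

Scene light: 1/3 stop darker.
ISO: 8000 → 10000 → 12800 → 16000 → 20000 — 1 1/3 stops raised (brighter).
Aperture: f/1.6 → f/1.4 → f/1.2 → f/1.1 → f/1.0 — 1 1/3 stops opened up (brighter).
Net so far: 2 1/3 stops brighter. Shutter speed: 1/100 → 1/125 → 1/160 → 1/200 → 1/250 → 1/320 → 1/400 → 1/500.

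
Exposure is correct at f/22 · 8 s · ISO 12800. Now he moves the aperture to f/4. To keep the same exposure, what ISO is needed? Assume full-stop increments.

ISO 400

Aperture: f/22 → f/16 → f/11 → f/8 → f/5.6 → f/4 — 5 stops wider (brighter).
Need 5 stops darker from the ISO: 12800 → 6400 → 3200 → 1600 → 800 → 400.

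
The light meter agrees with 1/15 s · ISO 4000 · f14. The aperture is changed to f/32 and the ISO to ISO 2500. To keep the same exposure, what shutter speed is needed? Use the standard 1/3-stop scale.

0.5 s

Aperture: f/14 → f/16 → f/18 → f/20 → f/22 → f/25 → f/29 → f/32 — 2 1/3 stops stopped down (darker).
ISO: 4000 → 3200 → 2500 — 2/3 stop lower (darker).
Net change so far: 3 stops darker. Offset with the shutter speed: 1/15 → 1/13 → 1/10 → 1/8 → 1/6 → 1/5 → 1/4 → 0.3 → 0.4 → 0.5.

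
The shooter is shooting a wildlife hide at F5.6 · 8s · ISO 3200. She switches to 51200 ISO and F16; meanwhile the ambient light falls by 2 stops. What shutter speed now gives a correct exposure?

Scene light: 2 stops darker.
ISO: 3200 → 6400 → 12800 → 25600 → 51200 — 4 stops higher (brighter).
Aperture: f/5.6 → f/8 → f/11 → f/16 — 3 stops smaller aperture (darker).
Net so far: 1 stop darker. Shutter speed: 8 → 15.

15 s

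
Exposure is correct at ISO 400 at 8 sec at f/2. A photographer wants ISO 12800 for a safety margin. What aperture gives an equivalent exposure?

f/11

ISO: 400 → 800 → 1600 → 3200 → 6400 → 12800 — 5 stops raised (brighter).
Need 5 stops darker from the aperture: f/2 → f/2.8 → f/4 → f/5.6 → f/8 → f/11.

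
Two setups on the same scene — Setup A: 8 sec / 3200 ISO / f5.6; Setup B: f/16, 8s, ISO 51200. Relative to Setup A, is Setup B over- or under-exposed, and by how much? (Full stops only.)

1 stop brighter

Aperture: f/5.6 → f/8 → f/11 → f/16 — 3 stops narrower (darker).
Shutter speed: unchanged.
ISO: 3200 → 6400 → 12800 → 25600 → 51200 — 4 stops raised (brighter).
Net: −3 +4 = +1 stop.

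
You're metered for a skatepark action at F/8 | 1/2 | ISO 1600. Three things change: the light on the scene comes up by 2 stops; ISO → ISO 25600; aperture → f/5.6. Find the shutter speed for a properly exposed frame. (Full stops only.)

Scene light: 2 stops brighter.
ISO: 1600 → 3200 → 6400 → 12800 → 25600 — 4 stops higher (brighter).
Aperture: f/8 → f/5.6 — 1 stop wider (brighter).
Net so far: 7 stops brighter. Shutter speed: 1/2 → 1/4 → 1/8 → 1/15 → 1/30 → 1/60 → 1/125 → 1/250.

1/250s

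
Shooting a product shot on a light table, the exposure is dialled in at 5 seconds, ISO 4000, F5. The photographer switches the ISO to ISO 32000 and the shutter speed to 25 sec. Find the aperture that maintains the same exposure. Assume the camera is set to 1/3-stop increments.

ISO: 4000 → 5000 → 6400 → 8000 → 10000 → 12800 → 16000 → 20000 → 25600 → 32000 — 3 stops raised (brighter).
Shutter speed: 5 → 6 → 8 → 10 → 13 → 15 → 20 → 25 — 2 1/3 stops longer (brighter).
Net change so far: 5 1/3 stops brighter. Offset with the aperture: f/5 → f/5.6 → f/6.3 → f/7.1 → f/8 → f/9 → f/10 → f/11 → f/13 → f/14 → f/16 → f/18 → f/20 → f/22 → f/25 → f/29 → f/32.

f/32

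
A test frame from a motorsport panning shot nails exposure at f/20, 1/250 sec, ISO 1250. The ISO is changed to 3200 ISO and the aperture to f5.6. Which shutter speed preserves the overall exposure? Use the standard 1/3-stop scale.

1/8000s

ISO: 1250 → 1600 → 2000 → 2500 → 3200 — 1 1/3 stops raised (brighter).
Aperture: f/20 → f/18 → f/16 → f/14 → f/13 → f/11 → f/10 → f/9 → f/8 → f/7.1 → f/6.3 → f/5.6 — 3 2/3 stops larger aperture (brighter).
Net change so far: 5 stops brighter. Offset with the shutter speed: 1/250 → 1/320 → 1/400 → 1/500 → 1/640 → 1/800 → 1/1000 → 1/1250 → 1/1600 → 1/2000 → 1/2500 → 1/3200 → 1/4000 → 1/5000 → 1/6400 → 1/8000.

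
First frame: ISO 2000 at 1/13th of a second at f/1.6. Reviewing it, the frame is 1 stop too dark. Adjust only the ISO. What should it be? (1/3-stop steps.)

Underexposed by 1 stop → need 1 stop brighter.
ISO: 2000 → 2500 → 3200 → 4000.

ISO 4000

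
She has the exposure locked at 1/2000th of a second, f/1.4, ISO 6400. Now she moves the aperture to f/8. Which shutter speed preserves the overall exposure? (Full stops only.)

1/60s

Aperture: f/1.4 → f/2 → f/2.8 → f/4 → f/5.6 → f/8 — 5 stops smaller aperture (darker).
Need 5 stops brighter from the shutter speed: 1/2000 → 1/1000 → 1/500 → 1/250 → 1/125 → 1/60.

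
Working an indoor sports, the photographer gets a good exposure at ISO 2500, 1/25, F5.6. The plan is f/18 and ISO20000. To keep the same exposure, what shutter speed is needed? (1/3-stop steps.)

Aperture: f/5.6 → f/6.3 → f/7.1 → f/8 → f/9 → f/10 → f/11 → f/13 → f/14 → f/16 → f/18 — 3 1/3 stops stopped down (darker).
ISO: 2500 → 3200 → 4000 → 5000 → 6400 → 8000 → 10000 → 12800 → 16000 → 20000 — 3 stops higher (brighter).
Net change so far: 1/3 stop darker. Offset with the shutter speed: 1/25 → 1/20.

1/20s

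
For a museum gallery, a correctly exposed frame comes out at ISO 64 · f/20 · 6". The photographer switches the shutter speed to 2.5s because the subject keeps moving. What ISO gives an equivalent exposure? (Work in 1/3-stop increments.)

ISO 160

Shutter speed: 6 → 5 → 4 → 3.2 → 2.5 — 1 1/3 stops shorter (darker).
Need 1 1/3 stops brighter from the ISO: 64 → 80 → 100 → 125 → 160.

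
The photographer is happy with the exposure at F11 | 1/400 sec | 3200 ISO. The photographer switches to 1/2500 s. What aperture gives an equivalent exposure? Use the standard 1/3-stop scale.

f/4.5

Shutter speed: 1/400 → 1/500 → 1/640 → 1/800 → 1/1000 → 1/1250 → 1/1600 → 1/2000 → 1/2500 — 2 2/3 stops faster (darker).
Need 2 2/3 stops brighter from the aperture: f/11 → f/10 → f/9 → f/8 → f/7.1 → f/6.3 → f/5.6 → f/5 → f/4.5.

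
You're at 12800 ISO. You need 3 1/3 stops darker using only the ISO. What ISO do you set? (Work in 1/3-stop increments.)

ISO: 12800 → 10000 → 8000 → 6400 → 5000 → 4000 → 3200 → 2500 → 2000 → 1600 → 1250 — 3 1/3 stops lower (darker).

ISO 1250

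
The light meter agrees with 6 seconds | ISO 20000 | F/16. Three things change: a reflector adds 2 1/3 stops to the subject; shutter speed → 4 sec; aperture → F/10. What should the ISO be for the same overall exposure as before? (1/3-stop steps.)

Scene light: 2 1/3 stops brighter.
Shutter speed: 6 → 5 → 4 — 2/3 stop shorter (darker).
Aperture: f/16 → f/14 → f/13 → f/11 → f/10 — 1 1/3 stops wider (brighter).
Net so far: 3 stops brighter. ISO: 20000 → 16000 → 12800 → 10000 → 8000 → 6400 → 5000 → 4000 → 3200 → 2500.

ISO 2500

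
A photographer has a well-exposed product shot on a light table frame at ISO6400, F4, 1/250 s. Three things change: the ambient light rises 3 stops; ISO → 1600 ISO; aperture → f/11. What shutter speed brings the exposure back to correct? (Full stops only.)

Scene light: 3 stops brighter.
ISO: 6400 → 3200 → 1600 — 2 stops lower (darker).
Aperture: f/4 → f/5.6 → f/8 → f/11 — 3 stops smaller aperture (darker).
Net so far: 2 stops darker. Shutter speed: 1/250 → 1/125 → 1/60.

1/60s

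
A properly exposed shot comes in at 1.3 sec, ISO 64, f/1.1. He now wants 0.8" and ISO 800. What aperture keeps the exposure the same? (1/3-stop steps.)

Shutter speed: 1.3 → 1 → 0.8 — 2/3 stop shorter (darker).
ISO: 64 → 80 → 100 → 125 → 160 → 200 → 250 → 320 → 400 → 500 → 640 → 800 — 3 2/3 stops raised (brighter).
Net change so far: 3 stops brighter. Offset with the aperture: f/1.1 → f/1.2 → f/1.4 → f/1.6 → f/1.8 → f/2 → f/2.2 → f/2.5 → f/2.8 → f/3.2.

f/3.2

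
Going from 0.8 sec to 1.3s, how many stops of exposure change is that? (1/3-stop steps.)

0.8 → 1 → 1.3 — count the steps: 2 third-stops = 2/3 stop.

2/3 stop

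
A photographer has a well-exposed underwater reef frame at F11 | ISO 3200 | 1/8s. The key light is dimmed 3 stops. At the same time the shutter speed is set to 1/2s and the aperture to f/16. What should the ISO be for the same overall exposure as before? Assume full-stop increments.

Scene light: 3 stops darker.
Shutter speed: 1/8 → 1/4 → 1/2 — 2 stops longer (brighter).
Aperture: f/11 → f/16 — 1 stop smaller aperture (darker).
Net so far: 2 stops darker. ISO: 3200 → 6400 → 12800.

ISO 12800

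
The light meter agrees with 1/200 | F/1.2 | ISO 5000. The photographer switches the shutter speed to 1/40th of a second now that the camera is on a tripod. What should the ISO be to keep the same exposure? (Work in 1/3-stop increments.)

Shutter speed: 1/200 → 1/160 → 1/125 → 1/100 → 1/80 → 1/60 → 1/50 → 1/40 — 2 1/3 stops longer (brighter).
Need 2 1/3 stops darker from the ISO: 5000 → 4000 → 3200 → 2500 → 2000 → 1600 → 1250 → 1000.

ISO 1000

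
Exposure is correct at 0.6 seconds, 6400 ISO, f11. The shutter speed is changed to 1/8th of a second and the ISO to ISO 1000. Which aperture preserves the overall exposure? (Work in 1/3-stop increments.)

f/2

Shutter speed: 0.6 → 0.5 → 0.4 → 0.3 → 1/4 → 1/5 → 1/6 → 1/8 — 2 1/3 stops shorter (darker).
ISO: 6400 → 5000 → 4000 → 3200 → 2500 → 2000 → 1600 → 1250 → 1000 — 2 2/3 stops lower (darker).
Net change so far: 5 stops darker. Offset with the aperture: f/11 → f/10 → f/9 → f/8 → f/7.1 → f/6.3 → f/5.6 → f/5 → f/4.5 → f/4 → f/3.5 → f/3.2 → f/2.8 → f/2.5 → f/2.2 → f/2.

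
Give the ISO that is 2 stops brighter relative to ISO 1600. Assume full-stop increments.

ISO: 1600 → 3200 → 6400 — 2 stops higher (brighter).

ISO 6400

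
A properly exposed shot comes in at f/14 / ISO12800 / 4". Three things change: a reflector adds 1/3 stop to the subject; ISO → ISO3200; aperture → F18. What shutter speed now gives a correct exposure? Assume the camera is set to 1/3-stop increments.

Scene light: 1/3 stop brighter.
ISO: 12800 → 10000 → 8000 → 6400 → 5000 → 4000 → 3200 — 2 stops lower (darker).
Aperture: f/14 → f/16 → f/18 — 2/3 stop narrower (darker).
Net so far: 2 1/3 stops darker. Shutter speed: 4 → 5 → 6 → 8 → 10 → 13 → 15 → 20.

20 s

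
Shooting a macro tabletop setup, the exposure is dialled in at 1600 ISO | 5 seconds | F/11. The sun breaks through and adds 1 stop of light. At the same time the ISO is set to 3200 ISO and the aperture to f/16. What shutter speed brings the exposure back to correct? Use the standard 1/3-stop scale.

Scene light: 1 stop brighter.
ISO: 1600 → 2000 → 2500 → 3200 — 1 stop higher (brighter).
Aperture: f/11 → f/13 → f/14 → f/16 — 1 stop narrower (darker).
Net so far: 1 stop brighter. Shutter speed: 5 → 4 → 3.2 → 2.5.

2.5 s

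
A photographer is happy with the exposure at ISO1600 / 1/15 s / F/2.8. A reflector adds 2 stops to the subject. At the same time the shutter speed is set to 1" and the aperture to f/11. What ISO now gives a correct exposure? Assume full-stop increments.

ISO 400

Scene light: 2 stops brighter.
Shutter speed: 1/15 → 1/8 → 1/4 → 1/2 → 1 — 4 stops longer (brighter).
Aperture: f/2.8 → f/4 → f/5.6 → f/8 → f/11 — 4 stops stopped down (darker).
Net so far: 2 stops brighter. ISO: 1600 → 800 → 400.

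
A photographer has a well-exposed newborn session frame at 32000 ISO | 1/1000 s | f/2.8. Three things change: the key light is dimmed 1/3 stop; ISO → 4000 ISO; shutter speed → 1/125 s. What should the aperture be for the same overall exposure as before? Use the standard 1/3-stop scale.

Scene light: 1/3 stop darker.
ISO: 32000 → 25600 → 20000 → 16000 → 12800 → 10000 → 8000 → 6400 → 5000 → 4000 — 3 stops dropped (darker).
Shutter speed: 1/1000 → 1/800 → 1/640 → 1/500 → 1/400 → 1/320 → 1/250 → 1/200 → 1/160 → 1/125 — 3 stops slower (brighter).
Net so far: 1/3 stop darker. Aperture: f/2.8 → f/2.5.

f/2.5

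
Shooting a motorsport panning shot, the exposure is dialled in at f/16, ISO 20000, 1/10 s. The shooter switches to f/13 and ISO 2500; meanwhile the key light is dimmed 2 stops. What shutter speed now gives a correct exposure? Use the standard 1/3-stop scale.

Scene light: 2 stops darker.
Aperture: f/16 → f/14 → f/13 — 2/3 stop wider (brighter).
ISO: 20000 → 16000 → 12800 → 10000 → 8000 → 6400 → 5000 → 4000 → 3200 → 2500 — 3 stops lower (darker).
Net so far: 4 1/3 stops darker. Shutter speed: 1/10 → 1/8 → 1/6 → 1/5 → 1/4 → 0.3 → 0.4 → 0.5 → 0.6 → 0.8 → 1 → 1.3 → 1.6 → 2.

2 s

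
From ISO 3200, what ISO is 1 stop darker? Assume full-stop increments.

ISO 1600

ISO: 3200 → 1600 — 1 stop dropped (darker).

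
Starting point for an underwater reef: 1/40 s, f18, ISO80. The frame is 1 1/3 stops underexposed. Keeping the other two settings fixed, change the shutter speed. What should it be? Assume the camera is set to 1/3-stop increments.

1/15s

Underexposed by 1 1/3 stops → need 1 1/3 stops brighter.
Shutter speed: 1/40 → 1/30 → 1/25 → 1/20 → 1/15.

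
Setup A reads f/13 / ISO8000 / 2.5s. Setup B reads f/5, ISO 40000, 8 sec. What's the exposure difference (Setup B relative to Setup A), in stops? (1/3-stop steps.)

Aperture: f/13 → f/11 → f/10 → f/9 → f/8 → f/7.1 → f/6.3 → f/5.6 → f/5 — 2 2/3 stops larger aperture (brighter).
Shutter speed: 2.5 → 3.2 → 4 → 5 → 6 → 8 — 1 2/3 stops slower (brighter).
ISO: 8000 → 10000 → 12800 → 16000 → 20000 → 25600 → 32000 → 40000 — 2 1/3 stops higher (brighter).
Net: +2 2/3 +1 2/3 +2 1/3 = +6 2/3 stops.

6 2/3 stops brighter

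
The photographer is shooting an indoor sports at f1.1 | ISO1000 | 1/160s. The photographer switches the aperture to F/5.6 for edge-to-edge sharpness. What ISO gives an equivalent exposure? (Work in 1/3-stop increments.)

Aperture: f/1.1 → f/1.2 → f/1.4 → f/1.6 → f/1.8 → f/2 → f/2.2 → f/2.5 → f/2.8 → f/3.2 → f/3.5 → f/4 → f/4.5 → f/5 → f/5.6 — 4 2/3 stops stopped down (darker).
Need 4 2/3 stops brighter from the ISO: 1000 → 1250 → 1600 → 2000 → 2500 → 3200 → 4000 → 5000 → 6400 → 8000 → 10000 → 12800 → 16000 → 20000 → 25600.

ISO 25600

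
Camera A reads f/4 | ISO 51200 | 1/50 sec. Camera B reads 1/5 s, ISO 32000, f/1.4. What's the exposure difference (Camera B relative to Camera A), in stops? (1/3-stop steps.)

Aperture: f/4 → f/3.5 → f/3.2 → f/2.8 → f/2.5 → f/2.2 → f/2 → f/1.8 → f/1.6 → f/1.4 — 3 stops opened up (brighter).
Shutter speed: 1/50 → 1/40 → 1/30 → 1/25 → 1/20 → 1/15 → 1/13 → 1/10 → 1/8 → 1/6 → 1/5 — 3 1/3 stops longer (brighter).
ISO: 51200 → 40000 → 32000 — 2/3 stop dropped (darker).
Net: +3 +3 1/3 −2/3 = +5 2/3 stops.

5 2/3 stops brighter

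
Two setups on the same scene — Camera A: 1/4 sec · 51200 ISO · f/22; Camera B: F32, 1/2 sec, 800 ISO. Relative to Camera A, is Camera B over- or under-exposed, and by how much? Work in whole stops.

Aperture: f/22 → f/32 — 1 stop stopped down (darker).
Shutter speed: 1/4 → 1/2 — 1 stop longer (brighter).
ISO: 51200 → 25600 → 12800 → 6400 → 3200 → 1600 → 800 — 6 stops dropped (darker).
Net: −1 +1 −6 = −6 stops.

6 stops darker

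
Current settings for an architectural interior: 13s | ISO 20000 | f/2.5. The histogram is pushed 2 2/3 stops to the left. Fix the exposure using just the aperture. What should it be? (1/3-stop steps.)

Underexposed by 2 2/3 stops → need 2 2/3 stops brighter.
Aperture: f/2.5 → f/2.2 → f/2 → f/1.8 → f/1.6 → f/1.4 → f/1.2 → f/1.1 → f/1.0.

f/1.0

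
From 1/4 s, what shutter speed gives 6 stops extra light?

Shutter speed: 1/4 → 1/2 → 1 → 2 → 4 → 8 → 15 — 6 stops slower (brighter).

15 s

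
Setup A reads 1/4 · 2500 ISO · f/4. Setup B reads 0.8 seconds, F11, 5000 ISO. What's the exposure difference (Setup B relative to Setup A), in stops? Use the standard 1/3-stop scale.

1/3 stop darker

Aperture: f/4 → f/4.5 → f/5 → f/5.6 → f/6.3 → f/7.1 → f/8 → f/9 → f/10 → f/11 — 3 stops smaller aperture (darker).
Shutter speed: 1/4 → 0.3 → 0.4 → 0.5 → 0.6 → 0.8 — 1 2/3 stops slower (brighter).
ISO: 2500 → 3200 → 4000 → 5000 — 1 stop raised (brighter).
Net: −3 +1 2/3 +1 = −1/3 stops.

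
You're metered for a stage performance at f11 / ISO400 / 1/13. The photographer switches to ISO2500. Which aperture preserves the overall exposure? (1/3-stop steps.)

ISO: 400 → 500 → 640 → 800 → 1000 → 1250 → 1600 → 2000 → 2500 — 2 2/3 stops higher (brighter).
Need 2 2/3 stops darker from the aperture: f/11 → f/13 → f/14 → f/16 → f/18 → f/20 → f/22 → f/25 → f/29.

f/29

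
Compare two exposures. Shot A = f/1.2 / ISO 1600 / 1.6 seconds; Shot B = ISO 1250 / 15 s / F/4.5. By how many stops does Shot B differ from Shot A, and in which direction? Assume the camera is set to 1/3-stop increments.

Aperture: f/1.2 → f/1.4 → f/1.6 → f/1.8 → f/2 → f/2.2 → f/2.5 → f/2.8 → f/3.2 → f/3.5 → f/4 → f/4.5 — 3 2/3 stops narrower (darker).
Shutter speed: 1.6 → 2 → 2.5 → 3.2 → 4 → 5 → 6 → 8 → 10 → 13 → 15 — 3 1/3 stops longer (brighter).
ISO: 1600 → 1250 — 1/3 stop dropped (darker).
Net: −3 2/3 +3 1/3 −1/3 = −2/3 stops.

2/3 stop darker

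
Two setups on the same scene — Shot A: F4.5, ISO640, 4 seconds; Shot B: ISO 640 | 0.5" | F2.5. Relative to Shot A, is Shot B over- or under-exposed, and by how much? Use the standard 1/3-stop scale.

1 1/3 stops darker

Aperture: f/4.5 → f/4 → f/3.5 → f/3.2 → f/2.8 → f/2.5 — 1 2/3 stops larger aperture (brighter).
Shutter speed: 4 → 3.2 → 2.5 → 2 → 1.6 → 1.3 → 1 → 0.8 → 0.6 → 0.5 — 3 stops faster (darker).
ISO: unchanged.
Net: +1 2/3 −3 = −1 1/3 stops.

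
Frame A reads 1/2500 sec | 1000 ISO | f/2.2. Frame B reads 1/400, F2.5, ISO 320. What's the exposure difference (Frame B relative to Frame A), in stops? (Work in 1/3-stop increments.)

Aperture: f/2.2 → f/2.5 — 1/3 stop smaller aperture (darker).
Shutter speed: 1/2500 → 1/2000 → 1/1600 → 1/1250 → 1/1000 → 1/800 → 1/640 → 1/500 → 1/400 — 2 2/3 stops longer (brighter).
ISO: 1000 → 800 → 640 → 500 → 400 → 320 — 1 2/3 stops dropped (darker).
Net: −1/3 +2 2/3 −1 2/3 = +2/3 stops.

2/3 stop brighter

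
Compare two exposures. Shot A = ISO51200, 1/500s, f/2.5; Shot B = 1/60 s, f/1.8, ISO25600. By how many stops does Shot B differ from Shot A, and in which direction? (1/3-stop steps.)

3 stops brighter

Aperture: f/2.5 → f/2.2 → f/2 → f/1.8 — 1 stop opened up (brighter).
Shutter speed: 1/500 → 1/400 → 1/320 → 1/250 → 1/200 → 1/160 → 1/125 → 1/100 → 1/80 → 1/60 — 3 stops slower (brighter).
ISO: 51200 → 40000 → 32000 → 25600 — 1 stop lower (darker).
Net: +1 +3 −1 = +3 stops.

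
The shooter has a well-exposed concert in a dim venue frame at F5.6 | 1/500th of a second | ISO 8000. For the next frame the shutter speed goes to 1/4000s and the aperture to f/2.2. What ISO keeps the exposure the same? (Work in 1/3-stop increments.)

ISO 10000

Shutter speed: 1/500 → 1/640 → 1/800 → 1/1000 → 1/1250 → 1/1600 → 1/2000 → 1/2500 → 1/3200 → 1/4000 — 3 stops shorter (darker).
Aperture: f/5.6 → f/5 → f/4.5 → f/4 → f/3.5 → f/3.2 → f/2.8 → f/2.5 → f/2.2 — 2 2/3 stops larger aperture (brighter).
Net change so far: 1/3 stop darker. Offset with the ISO: 8000 → 10000.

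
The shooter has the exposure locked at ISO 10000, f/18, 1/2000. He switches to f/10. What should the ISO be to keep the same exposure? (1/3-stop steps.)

ISO 3200

Aperture: f/18 → f/16 → f/14 → f/13 → f/11 → f/10 — 1 2/3 stops wider (brighter).
Need 1 2/3 stops darker from the ISO: 10000 → 8000 → 6400 → 5000 → 4000 → 3200.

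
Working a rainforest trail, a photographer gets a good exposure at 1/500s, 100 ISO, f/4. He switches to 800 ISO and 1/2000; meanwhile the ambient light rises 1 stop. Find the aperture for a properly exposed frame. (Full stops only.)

f/8

Scene light: 1 stop brighter.
ISO: 100 → 200 → 400 → 800 — 3 stops higher (brighter).
Shutter speed: 1/500 → 1/1000 → 1/2000 — 2 stops shorter (darker).
Net so far: 2 stops brighter. Aperture: f/4 → f/5.6 → f/8.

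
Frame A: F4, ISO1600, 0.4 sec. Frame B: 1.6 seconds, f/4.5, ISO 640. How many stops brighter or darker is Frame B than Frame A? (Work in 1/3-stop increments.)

1/3 stop brighter

Aperture: f/4 → f/4.5 — 1/3 stop stopped down (darker).
Shutter speed: 0.4 → 0.5 → 0.6 → 0.8 → 1 → 1.3 → 1.6 — 2 stops slower (brighter).
ISO: 1600 → 1250 → 1000 → 800 → 640 — 1 1/3 stops dropped (darker).
Net: −1/3 +2 −1 1/3 = +1/3 stops.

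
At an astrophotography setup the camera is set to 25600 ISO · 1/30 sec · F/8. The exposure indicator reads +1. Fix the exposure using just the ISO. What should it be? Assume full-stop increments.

Overexposed by 1 stop → need 1 stop darker.
ISO: 25600 → 12800.

ISO 12800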